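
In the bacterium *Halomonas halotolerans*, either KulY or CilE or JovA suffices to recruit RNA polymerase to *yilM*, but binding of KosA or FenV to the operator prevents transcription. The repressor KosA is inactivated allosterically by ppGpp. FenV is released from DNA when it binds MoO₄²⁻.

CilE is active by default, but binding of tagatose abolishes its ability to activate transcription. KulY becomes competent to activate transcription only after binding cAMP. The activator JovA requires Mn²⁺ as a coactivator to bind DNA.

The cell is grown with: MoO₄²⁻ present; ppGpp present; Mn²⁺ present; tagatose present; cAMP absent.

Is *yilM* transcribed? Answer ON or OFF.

ON

ppGpp is present, so KosA is inactive.
MoO₄²⁻ is present, so FenV is inactive.
cAMP is absent, so KulY is inactive.
Tagatose is present, so CilE is inactive.
Mn²⁺ is present, so JovA is active.
Activator JovA is present, so *yilM* is transcribed.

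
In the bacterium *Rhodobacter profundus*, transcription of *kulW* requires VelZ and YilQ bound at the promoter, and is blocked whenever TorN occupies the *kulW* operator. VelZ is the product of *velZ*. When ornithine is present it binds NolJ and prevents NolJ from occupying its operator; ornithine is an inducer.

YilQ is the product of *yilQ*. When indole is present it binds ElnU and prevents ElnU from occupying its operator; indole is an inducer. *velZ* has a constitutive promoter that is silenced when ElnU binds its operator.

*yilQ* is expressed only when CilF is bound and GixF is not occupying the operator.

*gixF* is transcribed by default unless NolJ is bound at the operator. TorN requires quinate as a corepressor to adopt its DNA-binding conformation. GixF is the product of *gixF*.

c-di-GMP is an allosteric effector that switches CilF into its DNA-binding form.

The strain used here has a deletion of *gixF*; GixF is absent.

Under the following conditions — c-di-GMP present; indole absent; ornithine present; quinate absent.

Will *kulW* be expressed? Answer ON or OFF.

Indole is absent, so ElnU is active.
With repressor ElnU bound, *velZ* is not transcribed.
So VelZ is not produced.
Quinate is absent, so TorN is inactive.
c-di-GMP is present, so CilF is active.
GixF is non-functional in this strain, so it has no effect.
No repressor is bound and CilF is active, so *yilQ* is transcribed.
So YilQ is produced and active.
Required activator VelZ is absent, so *kulW* is not transcribed.

OFF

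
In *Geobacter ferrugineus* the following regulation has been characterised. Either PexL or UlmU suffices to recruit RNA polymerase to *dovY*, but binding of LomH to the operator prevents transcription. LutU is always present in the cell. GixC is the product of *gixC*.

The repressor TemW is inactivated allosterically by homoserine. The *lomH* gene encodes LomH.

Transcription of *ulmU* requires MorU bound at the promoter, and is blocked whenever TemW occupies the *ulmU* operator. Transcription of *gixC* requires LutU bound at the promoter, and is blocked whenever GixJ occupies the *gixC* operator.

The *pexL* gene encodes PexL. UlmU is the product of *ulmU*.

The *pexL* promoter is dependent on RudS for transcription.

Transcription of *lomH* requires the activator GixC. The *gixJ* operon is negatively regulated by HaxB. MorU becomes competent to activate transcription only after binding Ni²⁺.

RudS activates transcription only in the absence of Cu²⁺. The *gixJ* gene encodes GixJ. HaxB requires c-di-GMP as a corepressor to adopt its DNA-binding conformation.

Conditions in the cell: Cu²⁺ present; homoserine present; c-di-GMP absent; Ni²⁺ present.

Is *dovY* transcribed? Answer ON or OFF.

ON

c-di-GMP is absent, so HaxB is inactive.
With no repressor bound, *gixJ* is transcribed.
So GixJ is produced and active.
LutU is produced constitutively and is active.
With repressor GixJ bound, *gixC* is not transcribed.
So GixC is not produced.
Required activator GixC is absent, so *lomH* is not transcribed.
So LomH is not produced.
Cu²⁺ is present, so RudS is inactive.
Required activator RudS is absent, so *pexL* is not transcribed.
So PexL is not produced.
Ni²⁺ is present, so MorU is active.
Homoserine is present, so TemW is inactive.
No repressor is bound and MorU is active, so *ulmU* is transcribed.
So UlmU is produced and active.
Activator UlmU is present, so *dovY* is transcribed.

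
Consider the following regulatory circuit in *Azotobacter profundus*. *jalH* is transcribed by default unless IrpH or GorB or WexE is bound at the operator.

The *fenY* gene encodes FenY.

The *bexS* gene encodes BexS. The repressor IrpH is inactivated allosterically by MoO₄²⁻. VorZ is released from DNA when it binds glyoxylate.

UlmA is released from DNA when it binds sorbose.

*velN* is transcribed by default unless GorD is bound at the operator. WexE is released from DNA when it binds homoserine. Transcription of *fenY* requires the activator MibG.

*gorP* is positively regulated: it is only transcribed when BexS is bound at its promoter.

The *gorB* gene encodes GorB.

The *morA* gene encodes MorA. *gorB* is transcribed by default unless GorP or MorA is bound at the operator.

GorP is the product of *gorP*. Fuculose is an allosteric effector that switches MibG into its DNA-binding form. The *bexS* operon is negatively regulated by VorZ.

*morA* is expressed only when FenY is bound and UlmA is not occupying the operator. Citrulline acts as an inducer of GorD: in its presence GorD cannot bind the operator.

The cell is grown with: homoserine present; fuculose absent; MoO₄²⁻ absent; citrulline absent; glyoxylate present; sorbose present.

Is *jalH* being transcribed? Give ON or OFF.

OFF

MoO₄²⁻ is absent, so IrpH is active.
Glyoxylate is present, so VorZ is inactive.
With no repressor bound, *bexS* is transcribed.
So BexS is produced and active.
No repressor is bound and BexS is active, so *gorP* is transcribed.
So GorP is produced and active.
Sorbose is present, so UlmA is inactive.
Fuculose is absent, so MibG is inactive.
Required activator MibG is absent, so *fenY* is not transcribed.
So FenY is not produced.
Required activator FenY is absent, so *morA* is not transcribed.
So MorA is not produced.
With repressor GorP bound, *gorB* is not transcribed.
So GorB is not produced.
Homoserine is present, so WexE is inactive.
With repressor IrpH bound, *jalH* is not transcribed.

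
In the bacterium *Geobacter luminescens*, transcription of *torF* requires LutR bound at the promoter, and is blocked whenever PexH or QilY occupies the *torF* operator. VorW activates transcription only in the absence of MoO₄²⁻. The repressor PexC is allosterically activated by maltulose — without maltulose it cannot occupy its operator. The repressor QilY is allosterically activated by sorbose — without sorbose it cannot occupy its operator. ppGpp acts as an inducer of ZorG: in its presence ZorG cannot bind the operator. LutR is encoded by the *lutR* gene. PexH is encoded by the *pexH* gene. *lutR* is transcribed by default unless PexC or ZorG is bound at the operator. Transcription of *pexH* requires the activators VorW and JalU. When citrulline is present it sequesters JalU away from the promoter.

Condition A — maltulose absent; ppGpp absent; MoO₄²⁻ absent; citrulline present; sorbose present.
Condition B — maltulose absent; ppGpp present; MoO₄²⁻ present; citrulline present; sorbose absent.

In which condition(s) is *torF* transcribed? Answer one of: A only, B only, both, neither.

B only

Condition A:
Maltulose is absent, so PexC is inactive.
ppGpp is absent, so ZorG is active.
With repressor ZorG bound, *lutR* is not transcribed.
So LutR is not produced.
MoO₄²⁻ is absent, so VorW is active.
Citrulline is present, so JalU is inactive.
Required activator JalU is absent, so *pexH* is not transcribed.
So PexH is not produced.
Sorbose is present, so QilY is active.
With repressor QilY bound, *torF* is not transcribed.
→ *torF* is OFF in A.
Condition B:
Maltulose is absent, so PexC is inactive.
ppGpp is present, so ZorG is inactive.
With no repressor bound, *lutR* is transcribed.
So LutR is produced and active.
MoO₄²⁻ is present, so VorW is inactive.
Citrulline is present, so JalU is inactive.
Required activator VorW is absent, so *pexH* is not transcribed.
So PexH is not produced.
Sorbose is absent, so QilY is inactive.
No repressor is bound and LutR is active, so *torF* is transcribed.
→ *torF* is ON in B.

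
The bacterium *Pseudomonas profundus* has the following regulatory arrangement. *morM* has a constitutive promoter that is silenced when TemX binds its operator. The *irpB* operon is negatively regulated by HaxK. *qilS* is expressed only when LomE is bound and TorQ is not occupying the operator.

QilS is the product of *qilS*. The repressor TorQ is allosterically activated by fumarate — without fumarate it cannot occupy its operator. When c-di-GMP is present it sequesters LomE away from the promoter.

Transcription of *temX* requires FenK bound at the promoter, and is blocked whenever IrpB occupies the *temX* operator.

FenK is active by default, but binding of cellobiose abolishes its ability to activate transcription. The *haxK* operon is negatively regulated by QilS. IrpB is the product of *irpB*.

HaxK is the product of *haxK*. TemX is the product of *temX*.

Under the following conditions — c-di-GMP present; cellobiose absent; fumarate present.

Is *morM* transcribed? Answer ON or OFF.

OFF

c-di-GMP is present, so LomE is inactive.
Fumarate is present, so TorQ is active.
With repressor TorQ bound, *qilS* is not transcribed.
So QilS is not produced.
With no repressor bound, *haxK* is transcribed.
So HaxK is produced and active.
With repressor HaxK bound, *irpB* is not transcribed.
So IrpB is not produced.
Cellobiose is absent, so FenK is active.
No repressor is bound and FenK is active, so *temX* is transcribed.
So TemX is produced and active.
With repressor TemX bound, *morM* is not transcribed.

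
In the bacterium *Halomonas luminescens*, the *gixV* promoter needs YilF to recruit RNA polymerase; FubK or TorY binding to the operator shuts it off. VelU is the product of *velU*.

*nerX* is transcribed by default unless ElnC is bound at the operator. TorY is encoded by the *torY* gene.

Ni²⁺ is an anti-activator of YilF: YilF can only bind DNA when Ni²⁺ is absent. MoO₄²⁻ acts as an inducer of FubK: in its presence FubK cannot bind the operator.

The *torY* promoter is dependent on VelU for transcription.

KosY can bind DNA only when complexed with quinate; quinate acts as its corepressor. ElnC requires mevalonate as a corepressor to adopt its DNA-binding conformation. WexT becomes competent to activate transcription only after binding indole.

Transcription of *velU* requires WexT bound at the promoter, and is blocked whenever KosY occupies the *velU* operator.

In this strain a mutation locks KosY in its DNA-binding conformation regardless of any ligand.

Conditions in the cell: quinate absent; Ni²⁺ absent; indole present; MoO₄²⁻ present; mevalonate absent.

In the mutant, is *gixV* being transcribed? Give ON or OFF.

MoO₄²⁻ is present, so FubK is inactive.
Ni²⁺ is absent, so YilF is active.
KosY is constitutively active in this strain.
Indole is present, so WexT is active.
With repressor KosY bound, *velU* is not transcribed.
So VelU is not produced.
Required activator VelU is absent, so *torY* is not transcribed.
So TorY is not produced.
No repressor is bound and YilF is active, so *gixV* is transcribed.

ON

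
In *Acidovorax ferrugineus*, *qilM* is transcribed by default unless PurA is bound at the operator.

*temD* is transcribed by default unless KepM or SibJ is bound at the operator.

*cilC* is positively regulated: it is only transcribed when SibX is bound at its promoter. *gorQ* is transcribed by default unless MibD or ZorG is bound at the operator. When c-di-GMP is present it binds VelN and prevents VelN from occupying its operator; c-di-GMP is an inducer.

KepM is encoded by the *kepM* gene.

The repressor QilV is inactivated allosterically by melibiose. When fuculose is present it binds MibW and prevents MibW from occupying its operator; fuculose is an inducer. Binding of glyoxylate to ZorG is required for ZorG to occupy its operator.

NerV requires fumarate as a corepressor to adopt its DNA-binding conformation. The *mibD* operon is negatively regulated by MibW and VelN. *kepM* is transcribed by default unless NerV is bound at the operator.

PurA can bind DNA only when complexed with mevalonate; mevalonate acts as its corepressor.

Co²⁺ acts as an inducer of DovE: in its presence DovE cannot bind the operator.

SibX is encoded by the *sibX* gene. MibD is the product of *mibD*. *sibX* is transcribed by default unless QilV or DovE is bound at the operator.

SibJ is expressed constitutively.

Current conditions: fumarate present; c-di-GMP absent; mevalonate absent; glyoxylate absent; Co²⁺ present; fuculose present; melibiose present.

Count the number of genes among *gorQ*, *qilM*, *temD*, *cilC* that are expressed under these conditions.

3

Fuculose is present, so MibW is inactive.
c-di-GMP is absent, so VelN is active.
With repressor VelN bound, *mibD* is not transcribed.
So MibD is not produced.
Glyoxylate is absent, so ZorG is inactive.
With no repressor bound, *gorQ* is transcribed.
→ *gorQ* is ON.
Mevalonate is absent, so PurA is inactive.
With no repressor bound, *qilM* is transcribed.
→ *qilM* is ON.
Fumarate is present, so NerV is active.
With repressor NerV bound, *kepM* is not transcribed.
So KepM is not produced.
SibJ is produced constitutively and is active.
With repressor SibJ bound, *temD* is not transcribed.
→ *temD* is OFF.
Melibiose is present, so QilV is inactive.
Co²⁺ is present, so DovE is inactive.
With no repressor bound, *sibX* is transcribed.
So SibX is produced and active.
No repressor is bound and SibX is active, so *cilC* is transcribed.
→ *cilC* is ON.
3 of the 4 genes are transcribed.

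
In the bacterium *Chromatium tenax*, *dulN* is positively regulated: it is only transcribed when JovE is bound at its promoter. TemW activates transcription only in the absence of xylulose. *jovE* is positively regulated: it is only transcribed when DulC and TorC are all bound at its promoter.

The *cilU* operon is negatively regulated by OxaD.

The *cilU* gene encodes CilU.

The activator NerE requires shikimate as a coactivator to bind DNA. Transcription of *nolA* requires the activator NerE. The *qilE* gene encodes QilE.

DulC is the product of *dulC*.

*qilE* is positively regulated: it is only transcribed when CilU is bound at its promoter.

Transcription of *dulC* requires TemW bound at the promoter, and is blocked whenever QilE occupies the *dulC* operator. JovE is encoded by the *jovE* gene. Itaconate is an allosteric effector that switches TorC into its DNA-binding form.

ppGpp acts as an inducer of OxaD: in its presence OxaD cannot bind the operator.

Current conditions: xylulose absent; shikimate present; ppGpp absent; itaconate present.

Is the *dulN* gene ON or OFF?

ppGpp is absent, so OxaD is active.
With repressor OxaD bound, *cilU* is not transcribed.
So CilU is not produced.
Required activator CilU is absent, so *qilE* is not transcribed.
So QilE is not produced.
Xylulose is absent, so TemW is active.
No repressor is bound and TemW is active, so *dulC* is transcribed.
So DulC is produced and active.
Itaconate is present, so TorC is active.
No repressor is bound and DulC and TorC are active, so *jovE* is transcribed.
So JovE is produced and active.
No repressor is bound and JovE is active, so *dulN* is transcribed.

ON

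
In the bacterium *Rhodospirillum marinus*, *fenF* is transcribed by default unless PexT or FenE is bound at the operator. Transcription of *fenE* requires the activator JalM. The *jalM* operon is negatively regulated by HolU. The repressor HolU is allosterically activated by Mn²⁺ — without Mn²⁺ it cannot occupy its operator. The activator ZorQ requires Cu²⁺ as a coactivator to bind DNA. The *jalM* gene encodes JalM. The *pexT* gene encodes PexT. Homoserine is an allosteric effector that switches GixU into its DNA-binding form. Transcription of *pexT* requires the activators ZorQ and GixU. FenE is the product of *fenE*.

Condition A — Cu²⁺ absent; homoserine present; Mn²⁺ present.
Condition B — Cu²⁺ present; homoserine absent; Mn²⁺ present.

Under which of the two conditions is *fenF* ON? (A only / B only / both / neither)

Condition A:
Cu²⁺ is absent, so ZorQ is inactive.
Homoserine is present, so GixU is active.
Required activator ZorQ is absent, so *pexT* is not transcribed.
So PexT is not produced.
Mn²⁺ is present, so HolU is active.
With repressor HolU bound, *jalM* is not transcribed.
So JalM is not produced.
Required activator JalM is absent, so *fenE* is not transcribed.
So FenE is not produced.
With no repressor bound, *fenF* is transcribed.
→ *fenF* is ON in A.
Condition B:
Cu²⁺ is present, so ZorQ is active.
Homoserine is absent, so GixU is inactive.
Required activator GixU is absent, so *pexT* is not transcribed.
So PexT is not produced.
Mn²⁺ is present, so HolU is active.
With repressor HolU bound, *jalM* is not transcribed.
So JalM is not produced.
Required activator JalM is absent, so *fenE* is not transcribed.
So FenE is not produced.
With no repressor bound, *fenF* is transcribed.
→ *fenF* is ON in B.

both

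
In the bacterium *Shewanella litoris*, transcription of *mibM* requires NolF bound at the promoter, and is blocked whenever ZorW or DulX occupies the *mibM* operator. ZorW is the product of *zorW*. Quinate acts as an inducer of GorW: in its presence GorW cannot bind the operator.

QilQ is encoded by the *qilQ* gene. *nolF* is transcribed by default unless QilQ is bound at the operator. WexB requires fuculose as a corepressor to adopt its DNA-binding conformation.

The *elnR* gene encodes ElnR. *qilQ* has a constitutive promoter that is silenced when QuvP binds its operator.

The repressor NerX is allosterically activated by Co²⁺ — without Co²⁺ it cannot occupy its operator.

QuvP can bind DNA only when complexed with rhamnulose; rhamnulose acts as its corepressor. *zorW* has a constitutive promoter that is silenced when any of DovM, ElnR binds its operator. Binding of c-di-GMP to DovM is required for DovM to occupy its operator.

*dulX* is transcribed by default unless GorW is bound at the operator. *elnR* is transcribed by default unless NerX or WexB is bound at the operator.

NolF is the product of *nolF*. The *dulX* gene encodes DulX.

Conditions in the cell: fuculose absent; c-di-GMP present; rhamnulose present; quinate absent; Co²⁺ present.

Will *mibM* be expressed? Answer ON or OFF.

c-di-GMP is present, so DovM is active.
Co²⁺ is present, so NerX is active.
Fuculose is absent, so WexB is inactive.
With repressor NerX bound, *elnR* is not transcribed.
So ElnR is not produced.
With repressor DovM bound, *zorW* is not transcribed.
So ZorW is not produced.
Rhamnulose is present, so QuvP is active.
With repressor QuvP bound, *qilQ* is not transcribed.
So QilQ is not produced.
With no repressor bound, *nolF* is transcribed.
So NolF is produced and active.
Quinate is absent, so GorW is active.
With repressor GorW bound, *dulX* is not transcribed.
So DulX is not produced.
No repressor is bound and NolF is active, so *mibM* is transcribed.

ON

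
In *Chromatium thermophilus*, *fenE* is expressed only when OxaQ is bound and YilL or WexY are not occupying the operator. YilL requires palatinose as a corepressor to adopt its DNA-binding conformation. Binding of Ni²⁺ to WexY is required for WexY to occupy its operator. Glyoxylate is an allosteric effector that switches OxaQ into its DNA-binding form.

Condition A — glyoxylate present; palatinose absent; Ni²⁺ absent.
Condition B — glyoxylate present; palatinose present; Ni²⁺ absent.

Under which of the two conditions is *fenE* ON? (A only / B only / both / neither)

Condition A:
Glyoxylate is present, so OxaQ is active.
Palatinose is absent, so YilL is inactive.
Ni²⁺ is absent, so WexY is inactive.
No repressor is bound and OxaQ is active, so *fenE* is transcribed.
→ *fenE* is ON in A.
Condition B:
Glyoxylate is present, so OxaQ is active.
Palatinose is present, so YilL is active.
Ni²⁺ is absent, so WexY is inactive.
With repressor YilL bound, *fenE* is not transcribed.
→ *fenE* is OFF in B.

A only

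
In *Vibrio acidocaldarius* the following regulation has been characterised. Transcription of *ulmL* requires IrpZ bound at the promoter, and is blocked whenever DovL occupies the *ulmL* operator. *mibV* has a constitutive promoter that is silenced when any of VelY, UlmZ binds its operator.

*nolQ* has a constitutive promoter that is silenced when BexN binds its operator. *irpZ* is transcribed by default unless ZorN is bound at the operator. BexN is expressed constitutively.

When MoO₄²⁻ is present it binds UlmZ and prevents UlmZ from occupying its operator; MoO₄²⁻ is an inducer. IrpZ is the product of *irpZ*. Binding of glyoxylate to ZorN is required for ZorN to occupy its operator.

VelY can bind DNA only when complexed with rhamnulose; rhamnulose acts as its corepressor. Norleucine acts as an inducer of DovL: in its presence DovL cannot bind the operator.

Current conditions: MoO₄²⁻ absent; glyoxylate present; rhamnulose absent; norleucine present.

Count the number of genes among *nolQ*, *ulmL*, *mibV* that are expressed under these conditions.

0

BexN is produced constitutively and is active.
With repressor BexN bound, *nolQ* is not transcribed.
→ *nolQ* is OFF.
Glyoxylate is present, so ZorN is active.
With repressor ZorN bound, *irpZ* is not transcribed.
So IrpZ is not produced.
Norleucine is present, so DovL is inactive.
Required activator IrpZ is absent, so *ulmL* is not transcribed.
→ *ulmL* is OFF.
Rhamnulose is absent, so VelY is inactive.
MoO₄²⁻ is absent, so UlmZ is active.
With repressor UlmZ bound, *mibV* is not transcribed.
→ *mibV* is OFF.
0 of the 3 genes are transcribed.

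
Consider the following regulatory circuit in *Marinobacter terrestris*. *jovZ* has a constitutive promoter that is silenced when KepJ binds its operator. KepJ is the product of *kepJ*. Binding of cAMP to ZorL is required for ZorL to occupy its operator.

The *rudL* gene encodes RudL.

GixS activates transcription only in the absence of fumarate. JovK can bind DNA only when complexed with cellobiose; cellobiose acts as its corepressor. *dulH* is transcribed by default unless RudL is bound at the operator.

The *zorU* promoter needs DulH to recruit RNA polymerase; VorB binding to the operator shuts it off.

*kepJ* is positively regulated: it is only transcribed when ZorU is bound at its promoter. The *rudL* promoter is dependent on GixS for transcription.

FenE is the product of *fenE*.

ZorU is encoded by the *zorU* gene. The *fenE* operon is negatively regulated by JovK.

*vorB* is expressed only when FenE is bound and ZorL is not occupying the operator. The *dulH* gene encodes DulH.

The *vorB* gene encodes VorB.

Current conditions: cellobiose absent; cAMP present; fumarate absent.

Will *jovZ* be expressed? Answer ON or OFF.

ON

Fumarate is absent, so GixS is active.
No repressor is bound and GixS is active, so *rudL* is transcribed.
So RudL is produced and active.
With repressor RudL bound, *dulH* is not transcribed.
So DulH is not produced.
cAMP is present, so ZorL is active.
Cellobiose is absent, so JovK is inactive.
With no repressor bound, *fenE* is transcribed.
So FenE is produced and active.
With repressor ZorL bound, *vorB* is not transcribed.
So VorB is not produced.
Required activator DulH is absent, so *zorU* is not transcribed.
So ZorU is not produced.
Required activator ZorU is absent, so *kepJ* is not transcribed.
So KepJ is not produced.
With no repressor bound, *jovZ* is transcribed.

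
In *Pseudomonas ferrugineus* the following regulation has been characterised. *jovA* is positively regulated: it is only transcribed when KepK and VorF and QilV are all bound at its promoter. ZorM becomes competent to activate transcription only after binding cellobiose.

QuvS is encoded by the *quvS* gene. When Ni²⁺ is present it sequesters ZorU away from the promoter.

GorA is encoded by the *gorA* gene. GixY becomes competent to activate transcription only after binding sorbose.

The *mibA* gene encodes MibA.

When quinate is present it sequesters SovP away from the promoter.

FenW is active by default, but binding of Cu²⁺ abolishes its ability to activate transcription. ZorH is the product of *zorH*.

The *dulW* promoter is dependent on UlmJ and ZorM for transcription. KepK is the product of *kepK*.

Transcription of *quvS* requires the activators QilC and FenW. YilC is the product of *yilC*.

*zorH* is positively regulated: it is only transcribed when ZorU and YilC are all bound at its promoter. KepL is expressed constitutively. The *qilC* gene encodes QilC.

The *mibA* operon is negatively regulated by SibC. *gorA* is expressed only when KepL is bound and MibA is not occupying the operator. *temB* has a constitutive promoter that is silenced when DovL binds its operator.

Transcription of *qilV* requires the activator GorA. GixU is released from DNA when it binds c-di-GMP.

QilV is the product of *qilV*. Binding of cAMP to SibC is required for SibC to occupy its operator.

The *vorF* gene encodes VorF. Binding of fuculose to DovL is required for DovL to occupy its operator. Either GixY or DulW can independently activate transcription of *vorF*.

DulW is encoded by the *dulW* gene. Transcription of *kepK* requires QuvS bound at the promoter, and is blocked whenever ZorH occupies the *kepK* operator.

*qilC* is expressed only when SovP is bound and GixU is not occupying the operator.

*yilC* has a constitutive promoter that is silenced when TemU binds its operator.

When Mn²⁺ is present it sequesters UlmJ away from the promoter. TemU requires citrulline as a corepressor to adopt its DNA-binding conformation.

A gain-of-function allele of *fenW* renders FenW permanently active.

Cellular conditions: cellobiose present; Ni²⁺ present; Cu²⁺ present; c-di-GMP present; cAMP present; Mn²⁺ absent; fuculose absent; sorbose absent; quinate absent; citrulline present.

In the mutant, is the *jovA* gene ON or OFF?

ON

c-di-GMP is present, so GixU is inactive.
Quinate is absent, so SovP is active.
No repressor is bound and SovP is active, so *qilC* is transcribed.
So QilC is produced and active.
FenW is constitutively active in this strain.
No repressor is bound and QilC and FenW are active, so *quvS* is transcribed.
So QuvS is produced and active.
Ni²⁺ is present, so ZorU is inactive.
Citrulline is present, so TemU is active.
With repressor TemU bound, *yilC* is not transcribed.
So YilC is not produced.
Required activator ZorU is absent, so *zorH* is not transcribed.
So ZorH is not produced.
No repressor is bound and QuvS is active, so *kepK* is transcribed.
So KepK is produced and active.
Sorbose is absent, so GixY is inactive.
Mn²⁺ is absent, so UlmJ is active.
Cellobiose is present, so ZorM is active.
No repressor is bound and UlmJ and ZorM are active, so *dulW* is transcribed.
So DulW is produced and active.
Activator DulW is present, so *vorF* is transcribed.
So VorF is produced and active.
cAMP is present, so SibC is active.
With repressor SibC bound, *mibA* is not transcribed.
So MibA is not produced.
KepL is produced constitutively and is active.
No repressor is bound and KepL is active, so *gorA* is transcribed.
So GorA is produced and active.
No repressor is bound and GorA is active, so *qilV* is transcribed.
So QilV is produced and active.
No repressor is bound and KepK and VorF and QilV are active, so *jovA* is transcribed.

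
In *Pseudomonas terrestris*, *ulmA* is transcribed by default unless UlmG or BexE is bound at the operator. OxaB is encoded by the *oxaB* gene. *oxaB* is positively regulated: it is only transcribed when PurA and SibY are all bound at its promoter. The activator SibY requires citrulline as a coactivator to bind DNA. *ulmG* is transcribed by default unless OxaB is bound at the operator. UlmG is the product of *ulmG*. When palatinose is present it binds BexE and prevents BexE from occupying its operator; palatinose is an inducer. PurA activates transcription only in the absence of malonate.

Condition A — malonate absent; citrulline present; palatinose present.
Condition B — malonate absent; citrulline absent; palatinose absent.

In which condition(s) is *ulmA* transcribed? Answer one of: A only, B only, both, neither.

Condition A:
Malonate is absent, so PurA is active.
Citrulline is present, so SibY is active.
No repressor is bound and PurA and SibY are active, so *oxaB* is transcribed.
So OxaB is produced and active.
With repressor OxaB bound, *ulmG* is not transcribed.
So UlmG is not produced.
Palatinose is present, so BexE is inactive.
With no repressor bound, *ulmA* is transcribed.
→ *ulmA* is ON in A.
Condition B:
Malonate is absent, so PurA is active.
Citrulline is absent, so SibY is inactive.
Required activator SibY is absent, so *oxaB* is not transcribed.
So OxaB is not produced.
With no repressor bound, *ulmG* is transcribed.
So UlmG is produced and active.
Palatinose is absent, so BexE is active.
With repressor UlmG bound, *ulmA* is not transcribed.
→ *ulmA* is OFF in B.

A only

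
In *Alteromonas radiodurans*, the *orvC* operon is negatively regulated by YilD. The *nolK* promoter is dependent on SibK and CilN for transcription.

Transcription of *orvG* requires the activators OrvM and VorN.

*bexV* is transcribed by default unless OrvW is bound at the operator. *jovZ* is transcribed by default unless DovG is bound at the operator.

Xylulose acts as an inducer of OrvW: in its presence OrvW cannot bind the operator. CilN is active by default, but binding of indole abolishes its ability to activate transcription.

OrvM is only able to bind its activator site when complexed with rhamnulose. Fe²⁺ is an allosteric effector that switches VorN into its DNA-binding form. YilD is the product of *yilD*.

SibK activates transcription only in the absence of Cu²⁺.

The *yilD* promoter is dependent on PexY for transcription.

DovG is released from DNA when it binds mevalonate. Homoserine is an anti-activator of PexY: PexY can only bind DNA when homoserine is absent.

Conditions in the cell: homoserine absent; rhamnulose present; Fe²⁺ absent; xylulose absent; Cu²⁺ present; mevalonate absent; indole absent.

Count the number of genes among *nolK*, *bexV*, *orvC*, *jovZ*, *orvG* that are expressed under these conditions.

Cu²⁺ is present, so SibK is inactive.
Indole is absent, so CilN is active.
Required activator SibK is absent, so *nolK* is not transcribed.
→ *nolK* is OFF.
Xylulose is absent, so OrvW is active.
With repressor OrvW bound, *bexV* is not transcribed.
→ *bexV* is OFF.
Homoserine is absent, so PexY is active.
No repressor is bound and PexY is active, so *yilD* is transcribed.
So YilD is produced and active.
With repressor YilD bound, *orvC* is not transcribed.
→ *orvC* is OFF.
Mevalonate is absent, so DovG is active.
With repressor DovG bound, *jovZ* is not transcribed.
→ *jovZ* is OFF.
Rhamnulose is present, so OrvM is active.
Fe²⁺ is absent, so VorN is inactive.
Required activator VorN is absent, so *orvG* is not transcribed.
→ *orvG* is OFF.
0 of the 5 genes are transcribed.

0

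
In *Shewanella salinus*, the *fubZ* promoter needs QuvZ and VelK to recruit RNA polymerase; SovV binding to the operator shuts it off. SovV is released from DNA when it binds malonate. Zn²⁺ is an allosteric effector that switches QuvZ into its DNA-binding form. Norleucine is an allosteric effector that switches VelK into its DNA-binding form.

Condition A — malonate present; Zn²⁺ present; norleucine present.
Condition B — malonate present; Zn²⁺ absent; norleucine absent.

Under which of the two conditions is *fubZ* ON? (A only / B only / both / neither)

Condition A:
Malonate is present, so SovV is inactive.
Zn²⁺ is present, so QuvZ is active.
Norleucine is present, so VelK is active.
No repressor is bound and QuvZ and VelK are active, so *fubZ* is transcribed.
→ *fubZ* is ON in A.
Condition B:
Malonate is present, so SovV is inactive.
Zn²⁺ is absent, so QuvZ is inactive.
Norleucine is absent, so VelK is inactive.
Required activator QuvZ is absent, so *fubZ* is not transcribed.
→ *fubZ* is OFF in B.

A only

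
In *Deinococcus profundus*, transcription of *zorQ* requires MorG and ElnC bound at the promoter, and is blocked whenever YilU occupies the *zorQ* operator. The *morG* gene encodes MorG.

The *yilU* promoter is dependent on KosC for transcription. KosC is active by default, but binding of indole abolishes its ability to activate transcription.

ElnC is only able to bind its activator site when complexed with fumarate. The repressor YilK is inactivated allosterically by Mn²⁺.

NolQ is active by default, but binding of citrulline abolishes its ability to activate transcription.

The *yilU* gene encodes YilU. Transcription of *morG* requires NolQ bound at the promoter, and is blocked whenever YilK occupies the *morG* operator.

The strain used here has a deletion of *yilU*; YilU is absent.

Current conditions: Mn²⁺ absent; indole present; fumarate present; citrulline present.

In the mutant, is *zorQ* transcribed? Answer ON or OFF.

YilU is non-functional in this strain, so it has no effect.
Mn²⁺ is absent, so YilK is active.
Citrulline is present, so NolQ is inactive.
With repressor YilK bound, *morG* is not transcribed.
So MorG is not produced.
Fumarate is present, so ElnC is active.
Required activator MorG is absent, so *zorQ* is not transcribed.

OFF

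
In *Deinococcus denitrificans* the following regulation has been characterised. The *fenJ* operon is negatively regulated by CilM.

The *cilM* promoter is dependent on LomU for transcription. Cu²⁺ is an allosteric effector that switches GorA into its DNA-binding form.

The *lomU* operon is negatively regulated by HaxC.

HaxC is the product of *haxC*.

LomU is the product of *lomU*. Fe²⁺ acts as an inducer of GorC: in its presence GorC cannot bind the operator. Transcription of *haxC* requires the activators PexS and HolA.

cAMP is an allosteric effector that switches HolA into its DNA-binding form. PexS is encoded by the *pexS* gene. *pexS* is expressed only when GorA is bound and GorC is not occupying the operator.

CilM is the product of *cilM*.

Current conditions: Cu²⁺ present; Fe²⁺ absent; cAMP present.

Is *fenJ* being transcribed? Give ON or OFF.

Cu²⁺ is present, so GorA is active.
Fe²⁺ is absent, so GorC is active.
With repressor GorC bound, *pexS* is not transcribed.
So PexS is not produced.
cAMP is present, so HolA is active.
Required activator PexS is absent, so *haxC* is not transcribed.
So HaxC is not produced.
With no repressor bound, *lomU* is transcribed.
So LomU is produced and active.
No repressor is bound and LomU is active, so *cilM* is transcribed.
So CilM is produced and active.
With repressor CilM bound, *fenJ* is not transcribed.

OFF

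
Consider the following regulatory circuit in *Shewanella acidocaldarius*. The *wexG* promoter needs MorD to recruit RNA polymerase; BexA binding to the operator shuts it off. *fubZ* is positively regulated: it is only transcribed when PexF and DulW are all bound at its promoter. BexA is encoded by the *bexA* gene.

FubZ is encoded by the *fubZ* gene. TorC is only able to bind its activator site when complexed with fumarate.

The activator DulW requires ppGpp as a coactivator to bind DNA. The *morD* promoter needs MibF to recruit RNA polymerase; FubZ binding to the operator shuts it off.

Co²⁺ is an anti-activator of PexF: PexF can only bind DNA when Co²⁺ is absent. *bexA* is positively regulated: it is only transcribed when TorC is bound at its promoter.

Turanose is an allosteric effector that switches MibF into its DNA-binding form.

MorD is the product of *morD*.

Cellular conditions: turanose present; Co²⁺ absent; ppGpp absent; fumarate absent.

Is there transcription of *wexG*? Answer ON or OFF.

ON

Fumarate is absent, so TorC is inactive.
Required activator TorC is absent, so *bexA* is not transcribed.
So BexA is not produced.
Turanose is present, so MibF is active.
Co²⁺ is absent, so PexF is active.
ppGpp is absent, so DulW is inactive.
Required activator DulW is absent, so *fubZ* is not transcribed.
So FubZ is not produced.
No repressor is bound and MibF is active, so *morD* is transcribed.
So MorD is produced and active.
No repressor is bound and MorD is active, so *wexG* is transcribed.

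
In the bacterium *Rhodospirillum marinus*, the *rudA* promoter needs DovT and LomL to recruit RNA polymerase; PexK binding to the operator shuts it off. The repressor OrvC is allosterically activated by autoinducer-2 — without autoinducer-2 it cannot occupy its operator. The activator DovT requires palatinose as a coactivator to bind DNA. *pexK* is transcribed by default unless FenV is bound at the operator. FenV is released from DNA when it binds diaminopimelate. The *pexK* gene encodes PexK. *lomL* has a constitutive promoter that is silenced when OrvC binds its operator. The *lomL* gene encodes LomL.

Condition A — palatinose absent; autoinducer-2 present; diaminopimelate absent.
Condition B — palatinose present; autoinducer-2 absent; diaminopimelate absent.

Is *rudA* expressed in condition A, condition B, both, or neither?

B only

Condition A:
Palatinose is absent, so DovT is inactive.
Autoinducer-2 is present, so OrvC is active.
With repressor OrvC bound, *lomL* is not transcribed.
So LomL is not produced.
Diaminopimelate is absent, so FenV is active.
With repressor FenV bound, *pexK* is not transcribed.
So PexK is not produced.
Required activator DovT is absent, so *rudA* is not transcribed.
→ *rudA* is OFF in A.
Condition B:
Palatinose is present, so DovT is active.
Autoinducer-2 is absent, so OrvC is inactive.
With no repressor bound, *lomL* is transcribed.
So LomL is produced and active.
Diaminopimelate is absent, so FenV is active.
With repressor FenV bound, *pexK* is not transcribed.
So PexK is not produced.
No repressor is bound and DovT and LomL are active, so *rudA* is transcribed.
→ *rudA* is ON in B.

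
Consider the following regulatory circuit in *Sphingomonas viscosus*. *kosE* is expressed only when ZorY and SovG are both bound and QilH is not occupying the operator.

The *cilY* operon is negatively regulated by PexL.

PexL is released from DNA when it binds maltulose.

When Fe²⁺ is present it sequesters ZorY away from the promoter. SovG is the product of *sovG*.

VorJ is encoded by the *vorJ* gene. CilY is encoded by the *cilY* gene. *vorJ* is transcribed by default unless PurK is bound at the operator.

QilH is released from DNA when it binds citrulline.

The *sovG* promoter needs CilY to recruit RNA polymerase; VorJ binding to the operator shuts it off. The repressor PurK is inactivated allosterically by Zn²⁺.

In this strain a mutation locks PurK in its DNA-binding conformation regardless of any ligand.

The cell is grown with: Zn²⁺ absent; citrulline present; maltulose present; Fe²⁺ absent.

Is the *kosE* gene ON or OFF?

Fe²⁺ is absent, so ZorY is active.
PurK is constitutively active in this strain.
With repressor PurK bound, *vorJ* is not transcribed.
So VorJ is not produced.
Maltulose is present, so PexL is inactive.
With no repressor bound, *cilY* is transcribed.
So CilY is produced and active.
No repressor is bound and CilY is active, so *sovG* is transcribed.
So SovG is produced and active.
Citrulline is present, so QilH is inactive.
No repressor is bound and ZorY and SovG are active, so *kosE* is transcribed.

ON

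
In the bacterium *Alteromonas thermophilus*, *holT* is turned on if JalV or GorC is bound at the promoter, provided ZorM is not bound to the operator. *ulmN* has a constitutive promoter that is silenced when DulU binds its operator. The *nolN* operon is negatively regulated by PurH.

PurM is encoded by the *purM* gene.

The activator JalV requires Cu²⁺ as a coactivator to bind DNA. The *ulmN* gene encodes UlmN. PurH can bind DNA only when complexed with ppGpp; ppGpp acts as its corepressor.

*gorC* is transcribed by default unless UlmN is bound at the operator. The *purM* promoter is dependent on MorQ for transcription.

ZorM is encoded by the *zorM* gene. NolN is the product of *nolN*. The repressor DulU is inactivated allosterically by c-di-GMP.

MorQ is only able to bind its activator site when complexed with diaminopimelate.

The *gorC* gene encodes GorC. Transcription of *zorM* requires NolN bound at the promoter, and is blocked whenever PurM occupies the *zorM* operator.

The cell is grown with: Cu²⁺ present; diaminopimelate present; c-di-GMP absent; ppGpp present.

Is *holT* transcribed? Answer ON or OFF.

ON

Cu²⁺ is present, so JalV is active.
c-di-GMP is absent, so DulU is active.
With repressor DulU bound, *ulmN* is not transcribed.
So UlmN is not produced.
With no repressor bound, *gorC* is transcribed.
So GorC is produced and active.
Diaminopimelate is present, so MorQ is active.
No repressor is bound and MorQ is active, so *purM* is transcribed.
So PurM is produced and active.
ppGpp is present, so PurH is active.
With repressor PurH bound, *nolN* is not transcribed.
So NolN is not produced.
With repressor PurM bound, *zorM* is not transcribed.
So ZorM is not produced.
Activator JalV is present, so *holT* is transcribed.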